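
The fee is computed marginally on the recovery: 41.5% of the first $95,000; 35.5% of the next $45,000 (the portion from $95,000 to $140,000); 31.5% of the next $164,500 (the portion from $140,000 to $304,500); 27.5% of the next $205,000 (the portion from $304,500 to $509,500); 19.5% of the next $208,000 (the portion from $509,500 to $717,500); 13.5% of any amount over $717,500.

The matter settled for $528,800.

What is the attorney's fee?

$167,356.00

First $95,000 at 41.5% = $39,425.00
Next $45,000 at 35.5% = $15,975.00
Next $164,500 at 31.5% = $51,817.50
Next $205,000 at 27.5% = $56,375.00
Remaining $19,300 at 19.5% = $3,763.50
Fee: $39,425.00 + $15,975.00 + $51,817.50 + $56,375.00 + $3,763.50 = $167,356.00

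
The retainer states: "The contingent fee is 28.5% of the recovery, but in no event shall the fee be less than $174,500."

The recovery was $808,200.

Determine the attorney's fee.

28.5% of $808,200 = $230,337.00
That exceeds the $174,500 minimum.

$230,337.00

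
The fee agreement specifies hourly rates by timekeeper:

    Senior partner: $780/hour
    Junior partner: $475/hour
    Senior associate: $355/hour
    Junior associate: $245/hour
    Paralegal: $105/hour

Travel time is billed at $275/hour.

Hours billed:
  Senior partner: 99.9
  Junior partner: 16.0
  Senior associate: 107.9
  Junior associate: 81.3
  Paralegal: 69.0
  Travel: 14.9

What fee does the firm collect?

Senior partner: 99.9 × $780 = $77,922.00
Junior partner: 16.0 × $475 = $7,600.00
Senior associate: 107.9 × $355 = $38,304.50
Junior associate: 81.3 × $245 = $19,918.50
Paralegal: 69.0 × $105 = $7,245.00
Subtotal: $77,922.00 + $7,600.00 + $38,304.50 + $19,918.50 + $7,245.00 = $150,990.00
Travel: 14.9 × $275 = $4,097.50
Total: $150,990.00 + $4,097.50 = $155,087.50

$155,087.50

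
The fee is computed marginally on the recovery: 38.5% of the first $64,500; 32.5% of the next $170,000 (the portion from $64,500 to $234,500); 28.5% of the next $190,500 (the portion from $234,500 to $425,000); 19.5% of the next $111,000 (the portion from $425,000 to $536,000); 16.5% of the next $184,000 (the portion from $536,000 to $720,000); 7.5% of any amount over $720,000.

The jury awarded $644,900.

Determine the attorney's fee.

First $64,500 at 38.5% = $24,832.50
Next $170,000 at 32.5% = $55,250.00
Next $190,500 at 28.5% = $54,292.50
Next $111,000 at 19.5% = $21,645.00
Remaining $108,900 at 16.5% = $17,968.50
Fee: $24,832.50 + $55,250.00 + $54,292.50 + $21,645.00 + $17,968.50 = $173,988.50

$173,988.50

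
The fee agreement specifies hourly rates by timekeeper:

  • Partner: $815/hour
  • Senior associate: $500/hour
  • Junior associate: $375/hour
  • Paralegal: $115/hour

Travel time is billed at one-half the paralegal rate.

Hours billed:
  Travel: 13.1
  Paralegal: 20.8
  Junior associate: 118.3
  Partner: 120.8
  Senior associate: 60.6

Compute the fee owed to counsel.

Partner: 120.8 × $815 = $98,452.00
Senior associate: 60.6 × $500 = $30,300.00
Junior associate: 118.3 × $375 = $44,362.50
Paralegal: 20.8 × $115 = $2,392.00
Subtotal: $98,452.00 + $30,300.00 + $44,362.50 + $2,392.00 = $175,506.50
Travel: 13.1 × ($115 ÷ 2) = 13.1 × $57.50 = $753.25
Total: $175,506.50 + $753.25 = $176,259.75

$176,259.75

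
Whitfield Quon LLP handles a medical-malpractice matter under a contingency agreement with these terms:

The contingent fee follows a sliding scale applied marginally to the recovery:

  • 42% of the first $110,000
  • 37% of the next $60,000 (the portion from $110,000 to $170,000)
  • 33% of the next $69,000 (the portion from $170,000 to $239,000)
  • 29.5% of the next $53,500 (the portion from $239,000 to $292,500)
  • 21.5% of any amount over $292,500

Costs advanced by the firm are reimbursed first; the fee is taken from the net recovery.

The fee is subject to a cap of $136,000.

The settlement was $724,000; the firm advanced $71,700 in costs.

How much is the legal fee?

$136,000.00

Fee base (net of costs): $724,000 − $71,700 = $652,300
First $110,000 at 42% = $46,200.00
Next $60,000 at 37% = $22,200.00
Next $69,000 at 33% = $22,770.00
Next $53,500 at 29.5% = $15,782.50
Remaining $359,800 at 21.5% = $77,357.00
Fee: $46,200.00 + $22,200.00 + $22,770.00 + $15,782.50 + $77,357.00 = $184,309.50
$184,309.50 exceeds the $136,000 cap, so the fee is capped at $136,000.00.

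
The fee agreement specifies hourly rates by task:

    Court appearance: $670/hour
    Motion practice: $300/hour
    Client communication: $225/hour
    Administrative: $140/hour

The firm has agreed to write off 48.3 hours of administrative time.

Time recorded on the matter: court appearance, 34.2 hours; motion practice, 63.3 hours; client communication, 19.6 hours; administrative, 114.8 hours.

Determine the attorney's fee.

Court appearance: 34.2 × $670 = $22,914.00
Motion practice: 63.3 × $300 = $18,990.00
Client communication: 19.6 × $225 = $4,410.00
Administrative: 114.8 × $140 = $16,072.00
Subtotal: $62,386.00
Write-off: 48.3 × $140 = $6,762.00
Total: $62,386.00 − $6,762.00 = $55,624.00

$55,624.00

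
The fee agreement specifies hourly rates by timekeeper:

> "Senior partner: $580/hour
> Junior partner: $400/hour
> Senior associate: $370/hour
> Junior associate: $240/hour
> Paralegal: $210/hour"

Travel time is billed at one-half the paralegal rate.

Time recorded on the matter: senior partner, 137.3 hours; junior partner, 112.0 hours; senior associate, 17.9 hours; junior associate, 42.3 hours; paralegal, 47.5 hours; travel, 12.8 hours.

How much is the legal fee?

$152,528.00

Senior partner: 137.3 × $580 = $79,634.00
Junior partner: 112.0 × $400 = $44,800.00
Senior associate: 17.9 × $370 = $6,623.00
Junior associate: 42.3 × $240 = $10,152.00
Paralegal: 47.5 × $210 = $9,975.00
Subtotal: $79,634.00 + $44,800.00 + $6,623.00 + $10,152.00 + $9,975.00 = $151,184.00
Travel: 12.8 × ($210 ÷ 2) = 12.8 × $105.00 = $1,344.00
Total: $151,184.00 + $1,344.00 = $152,528.00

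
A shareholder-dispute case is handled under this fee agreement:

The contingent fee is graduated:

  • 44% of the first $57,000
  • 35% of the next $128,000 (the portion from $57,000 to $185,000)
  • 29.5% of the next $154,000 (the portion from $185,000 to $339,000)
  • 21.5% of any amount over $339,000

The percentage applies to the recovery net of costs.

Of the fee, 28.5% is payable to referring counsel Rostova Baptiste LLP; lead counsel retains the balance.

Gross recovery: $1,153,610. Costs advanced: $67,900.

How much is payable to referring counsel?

$78,618.01

Fee base (net of costs): $1,153,610 − $67,900 = $1,085,710
First $57,000 at 44% = $25,080.00
Next $128,000 at 35% = $44,800.00
Next $154,000 at 29.5% = $45,430.00
Remaining $746,710 at 21.5% = $160,542.65
Fee: $25,080.00 + $44,800.00 + $45,430.00 + $160,542.65 = $275,852.65
Referral share: 28.5% of $275,852.65 = $78,618.01; lead counsel retains $275,852.65 − $78,618.01 = $197,234.64.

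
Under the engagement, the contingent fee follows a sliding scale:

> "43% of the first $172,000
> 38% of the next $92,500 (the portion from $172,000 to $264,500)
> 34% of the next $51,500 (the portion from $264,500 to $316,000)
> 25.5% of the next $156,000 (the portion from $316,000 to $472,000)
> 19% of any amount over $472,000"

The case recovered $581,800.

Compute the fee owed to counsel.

$187,262.00

First $172,000 at 43% = $73,960.00
Next $92,500 at 38% = $35,150.00
Next $51,500 at 34% = $17,510.00
Next $156,000 at 25.5% = $39,780.00
Remaining $109,800 at 19% = $20,862.00
Fee: $73,960.00 + $35,150.00 + $17,510.00 + $39,780.00 + $20,862.00 = $187,262.00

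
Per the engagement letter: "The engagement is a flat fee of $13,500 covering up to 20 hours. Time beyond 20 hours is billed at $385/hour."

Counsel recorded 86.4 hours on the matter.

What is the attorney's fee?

Flat fee: $13,500.00
Excess hours: 86.4 − 20 = 66.4
Overrun: 66.4 × $385 = $25,564.00
Total: $13,500.00 + $25,564.00 = $39,064.00

$39,064.00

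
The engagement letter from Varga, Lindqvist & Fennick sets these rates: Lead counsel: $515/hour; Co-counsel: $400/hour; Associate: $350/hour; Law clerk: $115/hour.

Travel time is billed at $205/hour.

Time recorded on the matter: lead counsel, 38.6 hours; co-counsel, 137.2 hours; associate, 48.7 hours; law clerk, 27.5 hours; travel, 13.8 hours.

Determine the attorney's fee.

Lead counsel: 38.6 × $515 = $19,879.00
Co-counsel: 137.2 × $400 = $54,880.00
Associate: 48.7 × $350 = $17,045.00
Law clerk: 27.5 × $115 = $3,162.50
Subtotal: $19,879.00 + $54,880.00 + $17,045.00 + $3,162.50 = $94,966.50
Travel: 13.8 × $205 = $2,829.00
Total: $94,966.50 + $2,829.00 = $97,795.50

$97,795.50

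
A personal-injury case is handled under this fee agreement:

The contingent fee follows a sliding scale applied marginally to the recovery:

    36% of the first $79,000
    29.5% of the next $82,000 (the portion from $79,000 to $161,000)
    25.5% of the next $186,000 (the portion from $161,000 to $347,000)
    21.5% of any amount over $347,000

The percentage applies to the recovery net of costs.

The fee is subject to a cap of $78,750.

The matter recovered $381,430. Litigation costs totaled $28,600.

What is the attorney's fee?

$78,750.00

Fee base (net of costs): $381,430 − $28,600 = $352,830
First $79,000 at 36% = $28,440.00
Next $82,000 at 29.5% = $24,190.00
Next $186,000 at 25.5% = $47,430.00
Remaining $5,830 at 21.5% = $1,253.45
Fee: $28,440.00 + $24,190.00 + $47,430.00 + $1,253.45 = $101,313.45
$101,313.45 exceeds the $78,750 cap, so the fee is capped at $78,750.00.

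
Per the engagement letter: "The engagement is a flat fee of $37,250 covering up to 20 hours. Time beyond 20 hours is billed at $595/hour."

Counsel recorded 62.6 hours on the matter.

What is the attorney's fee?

$62,597.00

Flat fee: $37,250.00
Excess hours: 62.6 − 20 = 42.6
Overrun: 42.6 × $595 = $25,347.00
Total: $37,250.00 + $25,347.00 = $62,597.00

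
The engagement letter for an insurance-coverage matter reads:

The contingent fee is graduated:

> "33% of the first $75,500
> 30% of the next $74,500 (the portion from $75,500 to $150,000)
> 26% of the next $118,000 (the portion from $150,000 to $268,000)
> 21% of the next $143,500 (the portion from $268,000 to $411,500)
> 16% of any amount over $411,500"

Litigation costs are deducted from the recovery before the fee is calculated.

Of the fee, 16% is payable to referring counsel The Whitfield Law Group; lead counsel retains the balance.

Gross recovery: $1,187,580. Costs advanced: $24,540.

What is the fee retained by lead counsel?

$191,794.18

Fee base (net of costs): $1,187,580 − $24,540 = $1,163,040
First $75,500 at 33% = $24,915.00
Next $74,500 at 30% = $22,350.00
Next $118,000 at 26% = $30,680.00
Next $143,500 at 21% = $30,135.00
Remaining $751,540 at 16% = $120,246.40
Fee: $24,915.00 + $22,350.00 + $30,680.00 + $30,135.00 + $120,246.40 = $228,326.40
Referral share: 16% of $228,326.40 = $36,532.22; lead counsel retains $228,326.40 − $36,532.22 = $191,794.18.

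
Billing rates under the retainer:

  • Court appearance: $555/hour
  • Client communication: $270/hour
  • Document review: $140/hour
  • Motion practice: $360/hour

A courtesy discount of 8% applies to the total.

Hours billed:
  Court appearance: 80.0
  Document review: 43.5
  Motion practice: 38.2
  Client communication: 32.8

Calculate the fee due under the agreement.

$67,250.16

Court appearance: 80.0 × $555 = $44,400.00
Client communication: 32.8 × $270 = $8,856.00
Document review: 43.5 × $140 = $6,090.00
Motion practice: 38.2 × $360 = $13,752.00
Subtotal: $73,098.00
Less 8% discount: −$5,847.84
Total: $73,098.00 − $5,847.84 = $67,250.16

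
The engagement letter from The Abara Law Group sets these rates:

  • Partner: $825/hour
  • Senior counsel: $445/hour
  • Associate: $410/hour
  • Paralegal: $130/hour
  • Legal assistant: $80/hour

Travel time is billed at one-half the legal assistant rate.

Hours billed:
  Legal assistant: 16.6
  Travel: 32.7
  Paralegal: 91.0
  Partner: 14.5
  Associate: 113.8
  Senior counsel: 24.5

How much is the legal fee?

$83,989.00

Partner: 14.5 × $825 = $11,962.50
Senior counsel: 24.5 × $445 = $10,902.50
Associate: 113.8 × $410 = $46,658.00
Paralegal: 91.0 × $130 = $11,830.00
Legal assistant: 16.6 × $80 = $1,328.00
Subtotal: $11,962.50 + $10,902.50 + $46,658.00 + $11,830.00 + $1,328.00 = $82,681.00
Travel: 32.7 × ($80 ÷ 2) = 32.7 × $40.00 = $1,308.00
Total: $82,681.00 + $1,308.00 = $83,989.00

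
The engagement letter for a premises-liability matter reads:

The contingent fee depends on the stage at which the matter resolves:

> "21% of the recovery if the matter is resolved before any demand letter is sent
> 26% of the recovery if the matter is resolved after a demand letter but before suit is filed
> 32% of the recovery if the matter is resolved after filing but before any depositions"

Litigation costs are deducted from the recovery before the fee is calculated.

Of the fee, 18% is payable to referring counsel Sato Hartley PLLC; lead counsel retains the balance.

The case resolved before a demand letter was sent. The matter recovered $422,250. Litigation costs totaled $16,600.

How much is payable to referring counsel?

$15,333.57

Fee base (net of costs): $422,250 − $16,600 = $405,650
The matter resolved before a demand letter was sent, so the 21% rate applies.
$405,650 × 21% = $85,186.50
Referral share: 18% of $85,186.50 = $15,333.57; lead counsel retains $85,186.50 − $15,333.57 = $69,852.93.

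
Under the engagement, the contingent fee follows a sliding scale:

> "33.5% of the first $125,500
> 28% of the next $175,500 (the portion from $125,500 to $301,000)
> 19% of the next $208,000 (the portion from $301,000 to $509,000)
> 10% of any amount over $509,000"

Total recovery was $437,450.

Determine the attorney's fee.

$117,108.00

First $125,500 at 33.5% = $42,042.50
Next $175,500 at 28% = $49,140.00
Remaining $136,450 at 19% = $25,925.50
Fee: $42,042.50 + $49,140.00 + $25,925.50 = $117,108.00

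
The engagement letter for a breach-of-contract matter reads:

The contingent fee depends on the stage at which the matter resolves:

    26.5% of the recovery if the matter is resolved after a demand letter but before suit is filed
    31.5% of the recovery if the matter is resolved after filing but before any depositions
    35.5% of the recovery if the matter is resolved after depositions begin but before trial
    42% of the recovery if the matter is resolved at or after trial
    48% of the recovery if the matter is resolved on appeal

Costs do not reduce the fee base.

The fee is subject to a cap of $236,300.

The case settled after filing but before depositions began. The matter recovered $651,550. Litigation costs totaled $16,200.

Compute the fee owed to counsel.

Fee base is the gross recovery, $651,550; costs are reimbursed separately.
The matter settled after filing but before depositions began, so the 31.5% rate applies.
$651,550 × 31.5% = $205,238.25
$205,238.25 is under the $236,300 cap.

$205,238.25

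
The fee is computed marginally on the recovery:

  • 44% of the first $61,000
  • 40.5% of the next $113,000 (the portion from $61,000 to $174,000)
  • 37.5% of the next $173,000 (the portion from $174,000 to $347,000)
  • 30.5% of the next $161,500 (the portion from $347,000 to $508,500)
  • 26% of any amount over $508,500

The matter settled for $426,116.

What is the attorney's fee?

$161,610.38

First $61,000 at 44% = $26,840.00
Next $113,000 at 40.5% = $45,765.00
Next $173,000 at 37.5% = $64,875.00
Remaining $79,116 at 30.5% = $24,130.38
Fee: $26,840.00 + $45,765.00 + $64,875.00 + $24,130.38 = $161,610.38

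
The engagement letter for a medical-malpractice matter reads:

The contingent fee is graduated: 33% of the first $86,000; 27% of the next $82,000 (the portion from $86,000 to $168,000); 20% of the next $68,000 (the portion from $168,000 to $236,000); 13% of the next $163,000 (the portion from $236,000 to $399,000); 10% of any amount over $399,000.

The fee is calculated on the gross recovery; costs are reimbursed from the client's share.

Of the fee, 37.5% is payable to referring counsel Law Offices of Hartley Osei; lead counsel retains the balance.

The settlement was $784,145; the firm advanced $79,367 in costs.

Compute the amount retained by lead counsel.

$77,390.31

Fee base is the gross recovery, $784,145; costs are reimbursed separately.
First $86,000 at 33% = $28,380.00
Next $82,000 at 27% = $22,140.00
Next $68,000 at 20% = $13,600.00
Next $163,000 at 13% = $21,190.00
Remaining $385,145 at 10% = $38,514.50
Fee: $28,380.00 + $22,140.00 + $13,600.00 + $21,190.00 + $38,514.50 = $123,824.50
Referral share: 37.5% of $123,824.50 = $46,434.19; lead counsel retains $123,824.50 − $46,434.19 = $77,390.31.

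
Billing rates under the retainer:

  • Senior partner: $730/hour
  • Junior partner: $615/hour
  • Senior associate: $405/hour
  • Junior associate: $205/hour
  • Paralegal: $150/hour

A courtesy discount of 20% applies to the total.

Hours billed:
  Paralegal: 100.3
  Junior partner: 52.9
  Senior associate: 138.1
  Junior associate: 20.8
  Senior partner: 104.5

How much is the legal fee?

Senior partner: 104.5 × $730 = $76,285.00
Junior partner: 52.9 × $615 = $32,533.50
Senior associate: 138.1 × $405 = $55,930.50
Junior associate: 20.8 × $205 = $4,264.00
Paralegal: 100.3 × $150 = $15,045.00
Subtotal: $184,058.00
Less 20% discount: −$36,811.60
Total: $184,058.00 − $36,811.60 = $147,246.40

$147,246.40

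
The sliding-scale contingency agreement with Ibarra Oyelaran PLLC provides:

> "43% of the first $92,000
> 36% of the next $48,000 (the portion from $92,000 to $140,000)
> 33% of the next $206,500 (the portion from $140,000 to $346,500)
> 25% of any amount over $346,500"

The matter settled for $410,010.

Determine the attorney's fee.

$140,862.50

First $92,000 at 43% = $39,560.00
Next $48,000 at 36% = $17,280.00
Next $206,500 at 33% = $68,145.00
Remaining $63,510 at 25% = $15,877.50
Fee: $39,560.00 + $17,280.00 + $68,145.00 + $15,877.50 = $140,862.50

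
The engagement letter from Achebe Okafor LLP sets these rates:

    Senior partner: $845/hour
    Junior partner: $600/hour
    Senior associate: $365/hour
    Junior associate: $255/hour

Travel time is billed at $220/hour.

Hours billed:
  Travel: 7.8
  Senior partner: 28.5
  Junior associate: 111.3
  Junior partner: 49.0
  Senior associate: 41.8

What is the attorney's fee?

Senior partner: 28.5 × $845 = $24,082.50
Junior partner: 49.0 × $600 = $29,400.00
Senior associate: 41.8 × $365 = $15,257.00
Junior associate: 111.3 × $255 = $28,381.50
Subtotal: $24,082.50 + $29,400.00 + $15,257.00 + $28,381.50 = $97,121.00
Travel: 7.8 × $220 = $1,716.00
Total: $97,121.00 + $1,716.00 = $98,837.00

$98,837.00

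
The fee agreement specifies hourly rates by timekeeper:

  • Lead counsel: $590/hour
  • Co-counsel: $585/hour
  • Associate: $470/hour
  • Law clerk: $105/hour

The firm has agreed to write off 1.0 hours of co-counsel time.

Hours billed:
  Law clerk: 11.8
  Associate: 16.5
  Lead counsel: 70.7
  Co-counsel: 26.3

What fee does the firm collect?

Lead counsel: 70.7 × $590 = $41,713.00
Co-counsel: 26.3 × $585 = $15,385.50
Associate: 16.5 × $470 = $7,755.00
Law clerk: 11.8 × $105 = $1,239.00
Subtotal: $66,092.50
Write-off: 1.0 × $585 = $585.00
Total: $66,092.50 − $585.00 = $65,507.50

$65,507.50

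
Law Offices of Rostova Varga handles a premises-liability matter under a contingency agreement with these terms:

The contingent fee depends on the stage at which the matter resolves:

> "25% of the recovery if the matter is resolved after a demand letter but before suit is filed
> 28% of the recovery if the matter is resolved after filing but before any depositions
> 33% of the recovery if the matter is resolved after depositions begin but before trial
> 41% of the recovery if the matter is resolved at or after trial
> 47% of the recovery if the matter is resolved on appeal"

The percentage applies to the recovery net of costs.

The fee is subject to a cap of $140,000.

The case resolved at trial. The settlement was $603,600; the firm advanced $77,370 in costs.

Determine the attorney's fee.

$140,000.00

Fee base (net of costs): $603,600 − $77,370 = $526,230
The matter resolved at trial, so the 41% rate applies.
$526,230 × 41% = $215,754.30
$215,754.30 exceeds the $140,000 cap, so the fee is capped at $140,000.00.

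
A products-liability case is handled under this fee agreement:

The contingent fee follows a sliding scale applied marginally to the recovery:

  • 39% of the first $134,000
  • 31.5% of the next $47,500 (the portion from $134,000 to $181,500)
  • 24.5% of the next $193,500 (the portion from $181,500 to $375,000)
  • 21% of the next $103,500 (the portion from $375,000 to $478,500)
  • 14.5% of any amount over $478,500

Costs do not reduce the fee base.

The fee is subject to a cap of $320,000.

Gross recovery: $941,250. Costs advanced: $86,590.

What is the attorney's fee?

$203,463.75

Fee base is the gross recovery, $941,250; costs are reimbursed separately.
First $134,000 at 39% = $52,260.00
Next $47,500 at 31.5% = $14,962.50
Next $193,500 at 24.5% = $47,407.50
Next $103,500 at 21% = $21,735.00
Remaining $462,750 at 14.5% = $67,098.75
Fee: $52,260.00 + $14,962.50 + $47,407.50 + $21,735.00 + $67,098.75 = $203,463.75
$203,463.75 is under the $320,000 cap.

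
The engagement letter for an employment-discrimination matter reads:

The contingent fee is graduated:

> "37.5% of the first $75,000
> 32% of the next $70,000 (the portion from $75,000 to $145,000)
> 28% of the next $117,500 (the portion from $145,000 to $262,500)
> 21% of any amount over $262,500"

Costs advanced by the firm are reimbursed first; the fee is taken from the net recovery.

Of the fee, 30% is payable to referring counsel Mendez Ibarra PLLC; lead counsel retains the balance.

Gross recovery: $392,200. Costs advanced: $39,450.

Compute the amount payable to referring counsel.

Fee base (net of costs): $392,200 − $39,450 = $352,750
First $75,000 at 37.5% = $28,125.00
Next $70,000 at 32% = $22,400.00
Next $117,500 at 28% = $32,900.00
Remaining $90,250 at 21% = $18,952.50
Fee: $28,125.00 + $22,400.00 + $32,900.00 + $18,952.50 = $102,377.50
Referral share: 30% of $102,377.50 = $30,713.25; lead counsel retains $102,377.50 − $30,713.25 = $71,664.25.

$30,713.25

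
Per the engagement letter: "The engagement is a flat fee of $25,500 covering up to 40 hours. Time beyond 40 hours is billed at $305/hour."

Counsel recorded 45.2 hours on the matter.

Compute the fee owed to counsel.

Flat fee: $25,500.00
Excess hours: 45.2 − 40 = 5.2
Overrun: 5.2 × $305 = $1,586.00
Total: $25,500.00 + $1,586.00 = $27,086.00

$27,086.00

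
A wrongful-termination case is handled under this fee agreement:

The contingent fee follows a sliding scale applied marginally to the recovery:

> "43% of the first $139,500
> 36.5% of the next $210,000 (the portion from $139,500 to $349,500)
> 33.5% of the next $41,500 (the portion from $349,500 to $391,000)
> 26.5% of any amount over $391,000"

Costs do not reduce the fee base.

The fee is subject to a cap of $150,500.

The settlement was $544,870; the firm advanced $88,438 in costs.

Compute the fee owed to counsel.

$150,500.00

Fee base is the gross recovery, $544,870; costs are reimbursed separately.
First $139,500 at 43% = $59,985.00
Next $210,000 at 36.5% = $76,650.00
Next $41,500 at 33.5% = $13,902.50
Remaining $153,870 at 26.5% = $40,775.55
Fee: $59,985.00 + $76,650.00 + $13,902.50 + $40,775.55 = $191,313.05
$191,313.05 exceeds the $150,500 cap, so the fee is capped at $150,500.00.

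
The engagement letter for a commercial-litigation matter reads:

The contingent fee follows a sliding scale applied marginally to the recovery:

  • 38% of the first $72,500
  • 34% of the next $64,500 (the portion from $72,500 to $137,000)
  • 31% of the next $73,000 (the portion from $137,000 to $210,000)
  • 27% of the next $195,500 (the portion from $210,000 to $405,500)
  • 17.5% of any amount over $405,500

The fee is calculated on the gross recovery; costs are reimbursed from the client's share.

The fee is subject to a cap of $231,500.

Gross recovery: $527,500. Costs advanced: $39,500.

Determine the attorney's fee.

Fee base is the gross recovery, $527,500; costs are reimbursed separately.
First $72,500 at 38% = $27,550.00
Next $64,500 at 34% = $21,930.00
Next $73,000 at 31% = $22,630.00
Next $195,500 at 27% = $52,785.00
Remaining $122,000 at 17.5% = $21,350.00
Fee: $27,550.00 + $21,930.00 + $22,630.00 + $52,785.00 + $21,350.00 = $146,245.00
$146,245.00 is under the $231,500 cap.

$146,245.00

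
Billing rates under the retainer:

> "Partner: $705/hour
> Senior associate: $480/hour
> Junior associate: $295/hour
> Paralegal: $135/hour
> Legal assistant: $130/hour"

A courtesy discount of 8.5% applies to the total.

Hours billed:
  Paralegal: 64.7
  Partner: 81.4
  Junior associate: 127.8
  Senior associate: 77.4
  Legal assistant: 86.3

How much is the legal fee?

$139,257.05

Partner: 81.4 × $705 = $57,387.00
Senior associate: 77.4 × $480 = $37,152.00
Junior associate: 127.8 × $295 = $37,701.00
Paralegal: 64.7 × $135 = $8,734.50
Legal assistant: 86.3 × $130 = $11,219.00
Subtotal: $152,193.50
Less 8.5% discount: −$12,936.45
Total: $152,193.50 − $12,936.45 = $139,257.05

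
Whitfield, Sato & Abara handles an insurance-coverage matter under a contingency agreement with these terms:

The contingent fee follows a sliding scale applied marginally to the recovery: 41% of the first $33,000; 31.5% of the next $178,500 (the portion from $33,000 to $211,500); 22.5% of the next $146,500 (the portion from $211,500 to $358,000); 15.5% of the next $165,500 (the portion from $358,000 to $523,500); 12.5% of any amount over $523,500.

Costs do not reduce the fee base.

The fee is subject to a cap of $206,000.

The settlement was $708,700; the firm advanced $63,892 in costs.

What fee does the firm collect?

$151,522.50

Fee base is the gross recovery, $708,700; costs are reimbursed separately.
First $33,000 at 41% = $13,530.00
Next $178,500 at 31.5% = $56,227.50
Next $146,500 at 22.5% = $32,962.50
Next $165,500 at 15.5% = $25,652.50
Remaining $185,200 at 12.5% = $23,150.00
Fee: $13,530.00 + $56,227.50 + $32,962.50 + $25,652.50 + $23,150.00 = $151,522.50
$151,522.50 is under the $206,000 cap.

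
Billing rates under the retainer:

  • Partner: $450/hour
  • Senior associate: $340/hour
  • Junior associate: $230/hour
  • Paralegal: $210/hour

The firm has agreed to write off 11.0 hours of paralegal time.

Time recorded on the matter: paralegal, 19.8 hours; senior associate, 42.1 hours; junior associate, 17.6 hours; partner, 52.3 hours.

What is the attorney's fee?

Partner: 52.3 × $450 = $23,535.00
Senior associate: 42.1 × $340 = $14,314.00
Junior associate: 17.6 × $230 = $4,048.00
Paralegal: 19.8 × $210 = $4,158.00
Subtotal: $46,055.00
Write-off: 11.0 × $210 = $2,310.00
Total: $46,055.00 − $2,310.00 = $43,745.00

$43,745.00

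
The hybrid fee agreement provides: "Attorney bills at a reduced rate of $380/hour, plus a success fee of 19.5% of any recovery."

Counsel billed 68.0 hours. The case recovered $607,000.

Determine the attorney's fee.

Hourly: 68.0 × $380 = $25,840.00
Success fee: 19.5% of $607,000 = $118,365.00
Total: $25,840.00 + $118,365.00 = $144,205.00

$144,205.00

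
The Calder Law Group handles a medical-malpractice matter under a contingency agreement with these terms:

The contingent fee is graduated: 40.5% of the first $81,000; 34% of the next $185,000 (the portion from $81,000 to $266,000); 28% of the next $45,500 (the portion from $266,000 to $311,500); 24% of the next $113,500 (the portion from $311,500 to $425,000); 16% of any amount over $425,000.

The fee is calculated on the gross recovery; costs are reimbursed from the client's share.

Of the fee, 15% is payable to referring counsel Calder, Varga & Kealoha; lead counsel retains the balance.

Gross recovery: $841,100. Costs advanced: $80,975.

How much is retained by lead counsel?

$171,921.85

Fee base is the gross recovery, $841,100; costs are reimbursed separately.
First $81,000 at 40.5% = $32,805.00
Next $185,000 at 34% = $62,900.00
Next $45,500 at 28% = $12,740.00
Next $113,500 at 24% = $27,240.00
Remaining $416,100 at 16% = $66,576.00
Fee: $32,805.00 + $62,900.00 + $12,740.00 + $27,240.00 + $66,576.00 = $202,261.00
Referral share: 15% of $202,261.00 = $30,339.15; lead counsel retains $202,261.00 − $30,339.15 = $171,921.85.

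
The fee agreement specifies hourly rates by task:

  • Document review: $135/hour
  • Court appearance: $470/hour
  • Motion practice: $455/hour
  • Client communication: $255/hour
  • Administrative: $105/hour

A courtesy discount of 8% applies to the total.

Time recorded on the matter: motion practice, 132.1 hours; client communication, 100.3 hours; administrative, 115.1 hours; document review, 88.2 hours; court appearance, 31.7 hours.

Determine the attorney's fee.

Document review: 88.2 × $135 = $11,907.00
Court appearance: 31.7 × $470 = $14,899.00
Motion practice: 132.1 × $455 = $60,105.50
Client communication: 100.3 × $255 = $25,576.50
Administrative: 115.1 × $105 = $12,085.50
Subtotal: $124,573.50
Less 8% discount: −$9,965.88
Total: $124,573.50 − $9,965.88 = $114,607.62

$114,607.62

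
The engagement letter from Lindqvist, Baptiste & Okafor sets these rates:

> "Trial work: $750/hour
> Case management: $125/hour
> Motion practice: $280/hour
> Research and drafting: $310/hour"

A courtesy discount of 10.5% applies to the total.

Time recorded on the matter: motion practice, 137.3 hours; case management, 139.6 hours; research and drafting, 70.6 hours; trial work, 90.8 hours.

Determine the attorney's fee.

Trial work: 90.8 × $750 = $68,100.00
Case management: 139.6 × $125 = $17,450.00
Motion practice: 137.3 × $280 = $38,444.00
Research and drafting: 70.6 × $310 = $21,886.00
Subtotal: $145,880.00
Less 10.5% discount: −$15,317.40
Total: $145,880.00 − $15,317.40 = $130,562.60

$130,562.60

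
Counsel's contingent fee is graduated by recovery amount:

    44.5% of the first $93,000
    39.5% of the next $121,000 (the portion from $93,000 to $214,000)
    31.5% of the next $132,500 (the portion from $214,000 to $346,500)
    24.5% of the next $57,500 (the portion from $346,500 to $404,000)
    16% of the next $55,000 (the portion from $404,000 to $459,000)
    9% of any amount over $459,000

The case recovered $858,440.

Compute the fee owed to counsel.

First $93,000 at 44.5% = $41,385.00
Next $121,000 at 39.5% = $47,795.00
Next $132,500 at 31.5% = $41,737.50
Next $57,500 at 24.5% = $14,087.50
Next $55,000 at 16% = $8,800.00
Remaining $399,440 at 9% = $35,949.60
Fee: $41,385.00 + $47,795.00 + $41,737.50 + $14,087.50 + $8,800.00 + $35,949.60 = $189,754.60

$189,754.60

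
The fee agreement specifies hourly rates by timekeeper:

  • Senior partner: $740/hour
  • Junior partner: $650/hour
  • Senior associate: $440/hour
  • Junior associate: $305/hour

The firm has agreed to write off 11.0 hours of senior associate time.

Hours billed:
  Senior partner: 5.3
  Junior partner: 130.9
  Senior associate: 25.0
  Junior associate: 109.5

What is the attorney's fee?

Senior partner: 5.3 × $740 = $3,922.00
Junior partner: 130.9 × $650 = $85,085.00
Senior associate: 25.0 × $440 = $11,000.00
Junior associate: 109.5 × $305 = $33,397.50
Subtotal: $133,404.50
Write-off: 11.0 × $440 = $4,840.00
Total: $133,404.50 − $4,840.00 = $128,564.50

$128,564.50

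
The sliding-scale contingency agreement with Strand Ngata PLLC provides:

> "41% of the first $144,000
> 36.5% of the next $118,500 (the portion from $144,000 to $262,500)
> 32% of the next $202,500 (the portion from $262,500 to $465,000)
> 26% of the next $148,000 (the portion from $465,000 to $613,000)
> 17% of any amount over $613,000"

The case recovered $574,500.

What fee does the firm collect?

$195,562.50

First $144,000 at 41% = $59,040.00
Next $118,500 at 36.5% = $43,252.50
Next $202,500 at 32% = $64,800.00
Remaining $109,500 at 26% = $28,470.00
Fee: $59,040.00 + $43,252.50 + $64,800.00 + $28,470.00 = $195,562.50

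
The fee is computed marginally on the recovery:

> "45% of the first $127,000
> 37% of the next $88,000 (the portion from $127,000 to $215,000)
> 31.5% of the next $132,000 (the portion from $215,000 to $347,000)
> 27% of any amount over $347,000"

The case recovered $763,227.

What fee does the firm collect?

First $127,000 at 45% = $57,150.00
Next $88,000 at 37% = $32,560.00
Next $132,000 at 31.5% = $41,580.00
Remaining $416,227 at 27% = $112,381.29
Fee: $57,150.00 + $32,560.00 + $41,580.00 + $112,381.29 = $243,671.29

$243,671.29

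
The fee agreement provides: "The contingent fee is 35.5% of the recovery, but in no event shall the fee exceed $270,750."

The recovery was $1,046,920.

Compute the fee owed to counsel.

$270,750.00

35.5% of $1,046,920 = $371,656.60
That exceeds the $270,750 cap, so the fee is capped at $270,750.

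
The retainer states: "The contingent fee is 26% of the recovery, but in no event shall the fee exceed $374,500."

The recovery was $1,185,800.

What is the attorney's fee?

26% of $1,185,800 = $308,308.00
That is under the $374,500 cap.

$308,308.00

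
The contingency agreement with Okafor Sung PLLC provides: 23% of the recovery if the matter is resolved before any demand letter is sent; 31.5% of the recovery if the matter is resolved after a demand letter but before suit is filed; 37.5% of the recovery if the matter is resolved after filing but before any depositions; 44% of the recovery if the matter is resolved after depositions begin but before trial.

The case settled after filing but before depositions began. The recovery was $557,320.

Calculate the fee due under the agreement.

The matter settled after filing but before depositions began, so the 37.5% rate applies.
$557,320 × 37.5% = $208,995.00

$208,995.00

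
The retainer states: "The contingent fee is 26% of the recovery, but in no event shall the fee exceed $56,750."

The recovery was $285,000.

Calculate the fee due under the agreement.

26% of $285,000 = $74,100.00
That exceeds the $56,750 cap, so the fee is capped at $56,750.

$56,750.00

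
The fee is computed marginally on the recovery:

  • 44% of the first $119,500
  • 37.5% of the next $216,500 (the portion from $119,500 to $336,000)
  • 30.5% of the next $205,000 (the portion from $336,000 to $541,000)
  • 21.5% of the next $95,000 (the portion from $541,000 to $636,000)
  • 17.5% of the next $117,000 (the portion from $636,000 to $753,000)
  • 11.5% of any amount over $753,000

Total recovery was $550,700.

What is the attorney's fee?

$198,378.00

First $119,500 at 44% = $52,580.00
Next $216,500 at 37.5% = $81,187.50
Next $205,000 at 30.5% = $62,525.00
Remaining $9,700 at 21.5% = $2,085.50
Fee: $52,580.00 + $81,187.50 + $62,525.00 + $2,085.50 = $198,378.00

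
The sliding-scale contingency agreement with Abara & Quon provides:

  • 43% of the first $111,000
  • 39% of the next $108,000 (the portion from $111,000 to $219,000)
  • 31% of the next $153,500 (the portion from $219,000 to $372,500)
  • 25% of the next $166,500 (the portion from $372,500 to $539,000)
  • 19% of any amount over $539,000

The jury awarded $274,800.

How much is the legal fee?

First $111,000 at 43% = $47,730.00
Next $108,000 at 39% = $42,120.00
Remaining $55,800 at 31% = $17,298.00
Fee: $47,730.00 + $42,120.00 + $17,298.00 = $107,148.00

$107,148.00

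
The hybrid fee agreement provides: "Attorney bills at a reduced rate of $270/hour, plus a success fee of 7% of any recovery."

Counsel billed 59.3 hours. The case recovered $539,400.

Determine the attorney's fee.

Hourly: 59.3 × $270 = $16,011.00
Success fee: 7% of $539,400 = $37,758.00
Total: $16,011.00 + $37,758.00 = $53,769.00

$53,769.00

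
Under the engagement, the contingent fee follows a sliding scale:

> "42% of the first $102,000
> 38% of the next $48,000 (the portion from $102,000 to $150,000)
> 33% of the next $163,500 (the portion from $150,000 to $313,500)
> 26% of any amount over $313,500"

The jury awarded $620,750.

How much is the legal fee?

$194,920.00

First $102,000 at 42% = $42,840.00
Next $48,000 at 38% = $18,240.00
Next $163,500 at 33% = $53,955.00
Remaining $307,250 at 26% = $79,885.00
Fee: $42,840.00 + $18,240.00 + $53,955.00 + $79,885.00 = $194,920.00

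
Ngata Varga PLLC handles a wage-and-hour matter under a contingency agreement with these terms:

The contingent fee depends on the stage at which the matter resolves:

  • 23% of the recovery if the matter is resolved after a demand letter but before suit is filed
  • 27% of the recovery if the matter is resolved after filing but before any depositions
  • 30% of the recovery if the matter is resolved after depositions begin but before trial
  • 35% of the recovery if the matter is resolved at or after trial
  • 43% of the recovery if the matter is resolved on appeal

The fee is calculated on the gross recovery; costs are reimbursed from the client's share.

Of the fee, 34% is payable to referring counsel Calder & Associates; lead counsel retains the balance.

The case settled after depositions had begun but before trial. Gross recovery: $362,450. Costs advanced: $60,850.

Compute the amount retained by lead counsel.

Fee base is the gross recovery, $362,450; costs are reimbursed separately.
The matter settled after depositions had begun but before trial, so the 30% rate applies.
$362,450 × 30% = $108,735.00
Referral share: 34% of $108,735.00 = $36,969.90; lead counsel retains $108,735.00 − $36,969.90 = $71,765.10.

$71,765.10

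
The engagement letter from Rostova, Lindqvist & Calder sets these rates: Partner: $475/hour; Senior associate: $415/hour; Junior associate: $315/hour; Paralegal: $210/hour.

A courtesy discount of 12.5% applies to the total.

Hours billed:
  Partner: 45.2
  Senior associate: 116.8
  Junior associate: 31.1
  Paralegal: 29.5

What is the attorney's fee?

Partner: 45.2 × $475 = $21,470.00
Senior associate: 116.8 × $415 = $48,472.00
Junior associate: 31.1 × $315 = $9,796.50
Paralegal: 29.5 × $210 = $6,195.00
Subtotal: $85,933.50
Less 12.5% discount: −$10,741.69
Total: $85,933.50 − $10,741.69 = $75,191.81

$75,191.81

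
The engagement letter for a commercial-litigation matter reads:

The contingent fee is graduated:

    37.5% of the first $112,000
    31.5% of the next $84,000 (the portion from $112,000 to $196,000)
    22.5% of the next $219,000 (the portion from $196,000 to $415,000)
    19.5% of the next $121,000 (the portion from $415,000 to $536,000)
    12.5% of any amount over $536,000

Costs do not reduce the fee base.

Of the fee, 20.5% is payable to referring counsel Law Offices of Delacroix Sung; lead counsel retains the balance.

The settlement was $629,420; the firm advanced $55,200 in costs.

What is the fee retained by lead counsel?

Fee base is the gross recovery, $629,420; costs are reimbursed separately.
First $112,000 at 37.5% = $42,000.00
Next $84,000 at 31.5% = $26,460.00
Next $219,000 at 22.5% = $49,275.00
Next $121,000 at 19.5% = $23,595.00
Remaining $93,420 at 12.5% = $11,677.50
Fee: $42,000.00 + $26,460.00 + $49,275.00 + $23,595.00 + $11,677.50 = $153,007.50
Referral share: 20.5% of $153,007.50 = $31,366.54; lead counsel retains $153,007.50 − $31,366.54 = $121,640.96.

$121,640.96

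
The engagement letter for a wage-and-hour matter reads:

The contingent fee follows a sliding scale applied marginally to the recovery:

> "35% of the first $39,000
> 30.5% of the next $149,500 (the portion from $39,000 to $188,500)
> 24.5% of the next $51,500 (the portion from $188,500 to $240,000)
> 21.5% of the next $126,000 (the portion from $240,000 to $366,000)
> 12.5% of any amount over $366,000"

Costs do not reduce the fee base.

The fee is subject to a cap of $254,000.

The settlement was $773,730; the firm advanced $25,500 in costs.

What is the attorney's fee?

$149,921.25

Fee base is the gross recovery, $773,730; costs are reimbursed separately.
First $39,000 at 35% = $13,650.00
Next $149,500 at 30.5% = $45,597.50
Next $51,500 at 24.5% = $12,617.50
Next $126,000 at 21.5% = $27,090.00
Remaining $407,730 at 12.5% = $50,966.25
Fee: $13,650.00 + $45,597.50 + $12,617.50 + $27,090.00 + $50,966.25 = $149,921.25
$149,921.25 is under the $254,000 cap.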